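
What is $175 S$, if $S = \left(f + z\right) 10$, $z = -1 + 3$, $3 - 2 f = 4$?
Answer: $2625$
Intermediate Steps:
$f = - \frac{1}{2}$ ($f = \frac{3}{2} - 2 = - \frac{1}{2} \approx -0.5$)
$z = 2$
$S = 15$ ($S = \left(- \frac{1}{2} + 2\right) 10 = \frac{3}{2} \cdot 10 = 15$)
$175 S = 175 \cdot 15 = 2625$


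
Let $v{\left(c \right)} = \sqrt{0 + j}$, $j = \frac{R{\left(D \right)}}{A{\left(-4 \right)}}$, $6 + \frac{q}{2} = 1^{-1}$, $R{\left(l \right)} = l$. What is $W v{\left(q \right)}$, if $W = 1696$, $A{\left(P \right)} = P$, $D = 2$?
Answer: $848 i \sqrt{2} \approx 1199.3 i$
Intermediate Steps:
$q = -10$ ($q = -12 + \frac{2}{1} = -12 + 2 \cdot 1 = -12 + 2 = -10$)
$j = - \frac{1}{2}$ ($j = \frac{2}{-4} = 2 \left(- \frac{1}{4}\right) = - \frac{1}{2} \approx -0.5$)
$v{\left(c \right)} = \frac{i \sqrt{2}}{2}$ ($v{\left(c \right)} = \sqrt{0 - \frac{1}{2}} = \sqrt{- \frac{1}{2}} = \frac{i \sqrt{2}}{2}$)
$W v{\left(q \right)} = 1696 \frac{i \sqrt{2}}{2} = 848 i \sqrt{2}$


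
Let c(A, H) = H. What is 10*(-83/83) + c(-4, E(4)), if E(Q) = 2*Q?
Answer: -2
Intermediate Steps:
10*(-83/83) + c(-4, E(4)) = 10*(-83/83) + 2*4 = 10*(-83*1/83) + 8 = 10*(-1) + 8 = -10 + 8 = -2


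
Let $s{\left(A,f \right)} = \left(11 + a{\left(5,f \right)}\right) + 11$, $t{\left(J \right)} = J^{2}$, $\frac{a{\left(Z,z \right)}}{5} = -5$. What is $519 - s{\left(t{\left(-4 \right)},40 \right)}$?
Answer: $522$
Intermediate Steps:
$a{\left(Z,z \right)} = -25$ ($a{\left(Z,z \right)} = 5 \left(-5\right) = -25$)
$s{\left(A,f \right)} = -3$ ($s{\left(A,f \right)} = \left(11 - 25\right) + 11 = -14 + 11 = -3$)
$519 - s{\left(t{\left(-4 \right)},40 \right)} = 519 - -3 = 519 + 3 = 522$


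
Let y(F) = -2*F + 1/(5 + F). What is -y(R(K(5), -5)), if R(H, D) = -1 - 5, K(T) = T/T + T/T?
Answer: -11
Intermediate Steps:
K(T) = 2 (K(T) = 1 + 1 = 2)
R(H, D) = -6
y(F) = 1/(5 + F) - 2*F
-y(R(K(5), -5)) = -(1 - 10*(-6) - 2*(-6)²)/(5 - 6) = -(1 + 60 - 2*36)/(-1) = -(-1)*(1 + 60 - 72) = -(-1)*(-11) = -1*11 = -11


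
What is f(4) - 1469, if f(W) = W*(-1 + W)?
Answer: -1457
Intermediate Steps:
f(4) - 1469 = 4*(-1 + 4) - 1469 = 4*3 - 1469 = 12 - 1469 = -1457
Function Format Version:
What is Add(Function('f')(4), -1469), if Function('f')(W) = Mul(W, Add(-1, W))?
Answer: -1457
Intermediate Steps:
Add(Function('f')(4), -1469) = Add(Mul(4, Add(-1, 4)), -1469) = Add(Mul(4, 3), -1469) = Add(12, -1469) = -1457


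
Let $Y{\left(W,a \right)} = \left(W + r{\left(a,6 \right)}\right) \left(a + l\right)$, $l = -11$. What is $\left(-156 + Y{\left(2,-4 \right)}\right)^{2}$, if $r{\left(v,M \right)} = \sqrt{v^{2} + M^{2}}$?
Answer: $46296 + 11160 \sqrt{13} \approx 86534.0$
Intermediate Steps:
$r{\left(v,M \right)} = \sqrt{M^{2} + v^{2}}$
$Y{\left(W,a \right)} = \left(-11 + a\right) \left(W + \sqrt{36 + a^{2}}\right)$ ($Y{\left(W,a \right)} = \left(W + \sqrt{6^{2} + a^{2}}\right) \left(a - 11\right) = \left(W + \sqrt{36 + a^{2}}\right) \left(-11 + a\right) = \left(-11 + a\right) \left(W + \sqrt{36 + a^{2}}\right)$)
$\left(-156 + Y{\left(2,-4 \right)}\right)^{2} = \left(-156 - \left(30 + 15 \sqrt{36 + \left(-4\right)^{2}}\right)\right)^{2} = \left(-156 - \left(30 + 15 \sqrt{36 + 16}\right)\right)^{2} = \left(-156 - \left(30 + 30 \sqrt{13}\right)\right)^{2} = \left(-186 - 30 \sqrt{13}\right)^{2}$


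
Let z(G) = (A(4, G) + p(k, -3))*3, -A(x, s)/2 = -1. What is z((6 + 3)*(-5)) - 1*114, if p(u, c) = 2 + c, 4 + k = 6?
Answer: -111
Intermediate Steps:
k = 2 (k = -4 + 6 = 2)
A(x, s) = 2 (A(x, s) = -2*(-1) = 2)
z(G) = 3 (z(G) = (2 + (2 - 3))*3 = (2 - 1)*3 = 1*3 = 3)
z((6 + 3)*(-5)) - 1*114 = 3 - 1*114 = 3 - 114 = -111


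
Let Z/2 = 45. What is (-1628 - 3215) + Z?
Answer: -4753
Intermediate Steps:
Z = 90 (Z = 2*45 = 90)
(-1628 - 3215) + Z = (-1628 - 3215) + 90 = -4843 + 90 = -4753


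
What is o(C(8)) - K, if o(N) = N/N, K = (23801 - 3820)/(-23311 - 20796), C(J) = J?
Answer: 64088/44107 ≈ 1.4530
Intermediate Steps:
K = -19981/44107 (K = 19981/(-44107) = 19981*(-1/44107) = -19981/44107 ≈ -0.45301)
o(N) = 1
o(C(8)) - K = 1 - 1*(-19981/44107) = 1 + 19981/44107 = 64088/44107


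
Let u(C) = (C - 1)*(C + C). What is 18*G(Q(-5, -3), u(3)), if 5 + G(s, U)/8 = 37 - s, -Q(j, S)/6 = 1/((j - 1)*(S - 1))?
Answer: 4644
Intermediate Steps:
u(C) = 2*C*(-1 + C) (u(C) = (-1 + C)*(2*C) = 2*C*(-1 + C))
Q(j, S) = -6/((-1 + S)*(-1 + j)) (Q(j, S) = -6*1/((S - 1)*(j - 1)) = -6*1/((-1 + S)*(-1 + j)) = -6/((-1 + S)*(-1 + j)))
G(s, U) = 256 - 8*s (G(s, U) = -40 + 8*(37 - s) = -40 + (296 - 8*s) = 256 - 8*s)
18*G(Q(-5, -3), u(3)) = 18*(256 - (-48)/(1 - 1*(-3) - 1*(-5) - 3*(-5))) = 18*(256 - (-48)/(1 + 3 + 5 + 15)) = 18*(256 - (-48)/24) = 18*(256 - 8*(-1/4)) = 18*(256 + 2) = 18*258 = 4644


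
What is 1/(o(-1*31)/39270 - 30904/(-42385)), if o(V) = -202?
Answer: 23777985/17214833 ≈ 1.3813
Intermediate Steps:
1/(o(-1*31)/39270 - 30904/(-42385)) = 1/(-202/39270 - 30904/(-42385)) = 1/(-202*1/39270 - 30904*(-1/42385)) = 1/(-101/19635 + 30904/42385) = 1/(17214833/23777985) = 23777985/17214833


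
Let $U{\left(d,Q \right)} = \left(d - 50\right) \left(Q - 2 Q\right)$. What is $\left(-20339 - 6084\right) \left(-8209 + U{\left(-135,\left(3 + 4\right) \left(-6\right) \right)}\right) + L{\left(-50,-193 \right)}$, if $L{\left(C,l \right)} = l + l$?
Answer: $422212731$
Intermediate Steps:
$U{\left(d,Q \right)} = - Q \left(-50 + d\right)$ ($U{\left(d,Q \right)} = \left(-50 + d\right) \left(- Q\right) = - Q \left(-50 + d\right)$)
$L{\left(C,l \right)} = 2 l$
$\left(-20339 - 6084\right) \left(-8209 + U{\left(-135,\left(3 + 4\right) \left(-6\right) \right)}\right) + L{\left(-50,-193 \right)} = \left(-20339 - 6084\right) \left(-8209 + \left(3 + 4\right) \left(-6\right) \left(50 - -135\right)\right) + 2 \left(-193\right) = - 26423 \left(-8209 + 7 \left(-6\right) \left(50 + 135\right)\right) - 386 = - 26423 \left(-8209 - 7770\right) - 386 = \left(-26423\right) \left(-15979\right) - 386 = 422213117 - 386 = 422212731$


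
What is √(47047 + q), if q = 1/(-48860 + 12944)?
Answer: √15172175917929/17958 ≈ 216.90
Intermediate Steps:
q = -1/35916 (q = 1/(-35916) = -1/35916 ≈ -2.7843e-5)
√(47047 + q) = √(47047 - 1/35916) = √(1689740051/35916) = √15172175917929/17958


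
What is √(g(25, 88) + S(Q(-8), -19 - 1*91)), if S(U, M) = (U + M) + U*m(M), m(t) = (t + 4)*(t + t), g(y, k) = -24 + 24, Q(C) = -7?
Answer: I*√163357 ≈ 404.17*I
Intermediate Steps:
g(y, k) = 0
m(t) = 2*t*(4 + t) (m(t) = (4 + t)*(2*t) = 2*t*(4 + t))
S(U, M) = M + U + 2*M*U*(4 + M) (S(U, M) = (U + M) + U*(2*M*(4 + M)) = (M + U) + 2*M*U*(4 + M) = M + U + 2*M*U*(4 + M))
√(g(25, 88) + S(Q(-8), -19 - 1*91)) = √(0 + ((-19 - 1*91) - 7 + 2*(-19 - 1*91)*(-7)*(4 + (-19 - 1*91)))) = √(0 + ((-19 - 91) - 7 + 2*(-19 - 91)*(-7)*(4 + (-19 - 91)))) = √(0 + (-110 - 7 + 2*(-110)*(-7)*(4 - 110))) = √(0 + (-110 - 7 + 2*(-110)*(-7)*(-106))) = √(0 + (-110 - 7 - 163240)) = √(0 - 163357) = √(-163357) = I*√163357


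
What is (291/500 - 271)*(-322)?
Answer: 21768649/250 ≈ 87075.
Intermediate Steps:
(291/500 - 271)*(-322) = -135209/500*(-322) = 21768649/250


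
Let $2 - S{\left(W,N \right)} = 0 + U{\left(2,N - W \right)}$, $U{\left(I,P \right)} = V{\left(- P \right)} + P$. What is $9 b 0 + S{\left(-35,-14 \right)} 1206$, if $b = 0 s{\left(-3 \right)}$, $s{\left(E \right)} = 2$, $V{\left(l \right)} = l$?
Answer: $2412$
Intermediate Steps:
$b = 0$ ($b = 0 \cdot 2 = 0$)
$U{\left(I,P \right)} = 0$ ($U{\left(I,P \right)} = - P + P = 0$)
$S{\left(W,N \right)} = 2$ ($S{\left(W,N \right)} = 2 - \left(0 + 0\right) = 2 - 0 = 2 + 0 = 2$)
$9 b 0 + S{\left(-35,-14 \right)} 1206 = 9 \cdot 0 \cdot 0 + 2 \cdot 1206 = 0 \cdot 0 + 2412 = 0 + 2412 = 2412$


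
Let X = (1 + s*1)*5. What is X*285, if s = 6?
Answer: 9975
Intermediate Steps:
X = 35 (X = (1 + 6*1)*5 = (1 + 6)*5 = 7*5 = 35)
X*285 = 35*285 = 9975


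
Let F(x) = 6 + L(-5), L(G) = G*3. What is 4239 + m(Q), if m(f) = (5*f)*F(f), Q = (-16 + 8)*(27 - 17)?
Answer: 7839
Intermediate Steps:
L(G) = 3*G
F(x) = -9 (F(x) = 6 + 3*(-5) = 6 - 15 = -9)
Q = -80 (Q = -8*10 = -80)
m(f) = -45*f (m(f) = (5*f)*(-9) = -45*f)
4239 + m(Q) = 4239 - 45*(-80) = 4239 + 3600 = 7839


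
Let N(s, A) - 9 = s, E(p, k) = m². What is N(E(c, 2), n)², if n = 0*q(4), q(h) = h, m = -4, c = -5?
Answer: 625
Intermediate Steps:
E(p, k) = 16 (E(p, k) = (-4)² = 16)
n = 0 (n = 0*4 = 0)
N(s, A) = 9 + s
N(E(c, 2), n)² = (9 + 16)² = 25² = 625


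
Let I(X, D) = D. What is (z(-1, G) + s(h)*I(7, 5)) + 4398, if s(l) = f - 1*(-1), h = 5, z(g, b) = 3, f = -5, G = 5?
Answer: 4381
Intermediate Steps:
s(l) = -4 (s(l) = -5 - 1*(-1) = -5 + 1 = -4)
(z(-1, G) + s(h)*I(7, 5)) + 4398 = (3 - 4*5) + 4398 = (3 - 20) + 4398 = -17 + 4398 = 4381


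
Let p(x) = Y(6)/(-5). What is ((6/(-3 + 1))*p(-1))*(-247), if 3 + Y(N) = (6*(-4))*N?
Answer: 108927/5 ≈ 21785.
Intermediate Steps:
Y(N) = -3 - 24*N (Y(N) = -3 + (6*(-4))*N = -3 - 24*N)
p(x) = 147/5 (p(x) = (-3 - 24*6)/(-5) = (-3 - 144)*(-1/5) = -147*(-1/5) = 147/5)
((6/(-3 + 1))*p(-1))*(-247) = ((6/(-3 + 1))*(147/5))*(-247) = ((6/(-2))*(147/5))*(-247) = (-1/2*6*(147/5))*(-247) = -3*147/5*(-247) = -441/5*(-247) = 108927/5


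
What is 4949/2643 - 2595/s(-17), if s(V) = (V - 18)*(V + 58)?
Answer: 2792080/758541 ≈ 3.6809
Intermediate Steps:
s(V) = (-18 + V)*(58 + V)
4949/2643 - 2595/s(-17) = 4949/2643 - 2595/(-1044 + (-17)² + 40*(-17)) = 4949*(1/2643) - 2595/(-1044 + 289 - 680) = 4949/2643 - 2595/(-1435) = 4949/2643 - 2595*(-1/1435) = 4949/2643 + 519/287 = 2792080/758541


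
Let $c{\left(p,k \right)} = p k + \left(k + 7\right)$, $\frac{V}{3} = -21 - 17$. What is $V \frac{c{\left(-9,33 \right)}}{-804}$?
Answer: $- \frac{4883}{134} \approx -36.44$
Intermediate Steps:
$V = -114$ ($V = 3 \left(-21 - 17\right) = 3 \left(-38\right) = -114$)
$c{\left(p,k \right)} = 7 + k + k p$ ($c{\left(p,k \right)} = k p + \left(7 + k\right) = 7 + k + k p$)
$V \frac{c{\left(-9,33 \right)}}{-804} = - 114 \frac{7 + 33 + 33 \left(-9\right)}{-804} = - 114 \left(7 + 33 - 297\right) \left(- \frac{1}{804}\right) = - 114 \left(\left(-257\right) \left(- \frac{1}{804}\right)\right) = \left(-114\right) \frac{257}{804} = - \frac{4883}{134}$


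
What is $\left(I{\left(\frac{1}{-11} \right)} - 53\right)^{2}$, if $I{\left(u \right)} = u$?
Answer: $\frac{341056}{121} \approx 2818.6$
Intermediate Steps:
$\left(I{\left(\frac{1}{-11} \right)} - 53\right)^{2} = \left(\frac{1}{-11} - 53\right)^{2} = \left(- \frac{1}{11} - 53\right)^{2} = \left(- \frac{584}{11}\right)^{2} = \frac{341056}{121}$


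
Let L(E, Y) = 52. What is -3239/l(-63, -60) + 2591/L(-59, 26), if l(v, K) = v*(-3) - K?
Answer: 476731/12948 ≈ 36.819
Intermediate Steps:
l(v, K) = -K - 3*v (l(v, K) = -3*v - K = -K - 3*v)
-3239/l(-63, -60) + 2591/L(-59, 26) = -3239/(-1*(-60) - 3*(-63)) + 2591/52 = -3239/(60 + 189) + 2591*(1/52) = -3239/249 + 2591/52 = 476731/12948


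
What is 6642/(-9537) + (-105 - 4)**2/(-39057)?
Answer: -124241897/124162203 ≈ -1.0006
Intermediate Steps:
6642/(-9537) + (-105 - 4)**2/(-39057) = 6642*(-1/9537) + (-109)**2*(-1/39057) = -2214/3179 + 11881*(-1/39057) = -2214/3179 - 11881/39057 = -124241897/124162203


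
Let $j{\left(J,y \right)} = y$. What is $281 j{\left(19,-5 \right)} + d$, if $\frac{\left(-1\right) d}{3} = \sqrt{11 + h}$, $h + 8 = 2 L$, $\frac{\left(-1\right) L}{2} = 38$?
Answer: $-1405 - 3 i \sqrt{149} \approx -1405.0 - 36.62 i$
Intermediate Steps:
$L = -76$ ($L = \left(-2\right) 38 = -76$)
$h = -160$ ($h = -8 + 2 \left(-76\right) = -8 - 152 = -160$)
$d = - 3 i \sqrt{149}$ ($d = - 3 \sqrt{11 - 160} = - 3 \sqrt{-149} = - 3 i \sqrt{149} \approx - 36.62 i$)
$281 j{\left(19,-5 \right)} + d = 281 \left(-5\right) - 3 i \sqrt{149} = -1405 - 3 i \sqrt{149}$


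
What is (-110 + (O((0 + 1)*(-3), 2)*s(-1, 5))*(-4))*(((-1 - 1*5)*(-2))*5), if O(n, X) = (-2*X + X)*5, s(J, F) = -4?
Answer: -16200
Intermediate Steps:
O(n, X) = -5*X (O(n, X) = -X*5 = -5*X)
(-110 + (O((0 + 1)*(-3), 2)*s(-1, 5))*(-4))*(((-1 - 1*5)*(-2))*5) = (-110 + (-5*2*(-4))*(-4))*(((-1 - 1*5)*(-2))*5) = (-110 - 10*(-4)*(-4))*(((-1 - 5)*(-2))*5) = (-110 + 40*(-4))*(-6*(-2)*5) = (-110 - 160)*(12*5) = -270*60 = -16200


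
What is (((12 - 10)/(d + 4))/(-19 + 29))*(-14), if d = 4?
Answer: -7/20 ≈ -0.35000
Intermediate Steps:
(((12 - 10)/(d + 4))/(-19 + 29))*(-14) = (((12 - 10)/(4 + 4))/(-19 + 29))*(-14) = ((2/8)/10)*(-14) = ((2*(⅛))*(⅒))*(-14) = ((¼)*(⅒))*(-14) = (1/40)*(-14) = -7/20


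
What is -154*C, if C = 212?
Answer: -32648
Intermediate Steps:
-154*C = -154*212 = -32648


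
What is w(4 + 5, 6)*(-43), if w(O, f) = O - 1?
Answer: -344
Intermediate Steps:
w(O, f) = -1 + O
w(4 + 5, 6)*(-43) = (-1 + (4 + 5))*(-43) = (-1 + 9)*(-43) = 8*(-43) = -344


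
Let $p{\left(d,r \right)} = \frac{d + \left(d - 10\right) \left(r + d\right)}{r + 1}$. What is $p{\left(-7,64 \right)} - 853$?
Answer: $- \frac{56421}{65} \approx -868.02$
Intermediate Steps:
$p{\left(d,r \right)} = \frac{d + \left(-10 + d\right) \left(d + r\right)}{1 + r}$
$p{\left(-7,64 \right)} - 853 = \frac{\left(-7\right)^{2} - 640 - -63 - 448}{1 + 64} - 853 = \frac{49 - 640 + 63 - 448}{65} - 853 = \frac{1}{65} \left(-976\right) - 853 = - \frac{976}{65} - 853 = - \frac{56421}{65}$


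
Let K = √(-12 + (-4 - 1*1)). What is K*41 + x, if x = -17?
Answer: -17 + 41*I*√17 ≈ -17.0 + 169.05*I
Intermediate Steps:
K = I*√17 (K = √(-12 + (-4 - 1)) = √(-12 - 5) = √(-17) = I*√17 ≈ 4.1231*I)
K*41 + x = (I*√17)*41 - 17 = 41*I*√17 - 17 = -17 + 41*I*√17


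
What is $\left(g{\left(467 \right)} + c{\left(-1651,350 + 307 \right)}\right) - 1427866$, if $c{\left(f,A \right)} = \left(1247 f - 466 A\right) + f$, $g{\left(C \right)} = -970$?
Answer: $-3795446$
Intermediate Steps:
$c{\left(f,A \right)} = - 466 A + 1248 f$ ($c{\left(f,A \right)} = \left(- 466 A + 1247 f\right) + f = - 466 A + 1248 f$)
$\left(g{\left(467 \right)} + c{\left(-1651,350 + 307 \right)}\right) - 1427866 = \left(-970 - \left(2060448 + 466 \left(350 + 307\right)\right)\right) - 1427866 = \left(-970 - 2366610\right) - 1427866 = -2367580 - 1427866 = -3795446$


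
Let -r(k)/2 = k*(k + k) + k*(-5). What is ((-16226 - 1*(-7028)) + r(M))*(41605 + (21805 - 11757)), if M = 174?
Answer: -6640612986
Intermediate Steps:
r(k) = -4*k² + 10*k (r(k) = -2*(k*(k + k) + k*(-5)) = -2*(k*(2*k) - 5*k) = -2*(2*k² - 5*k) = -2*(-5*k + 2*k²) = -4*k² + 10*k)
((-16226 - 1*(-7028)) + r(M))*(41605 + (21805 - 11757)) = ((-16226 - 1*(-7028)) + 2*174*(5 - 2*174))*(41605 + (21805 - 11757)) = ((-16226 + 7028) + 2*174*(5 - 348))*(41605 + 10048) = (-9198 + 2*174*(-343))*51653 = (-9198 - 119364)*51653 = -128562*51653 = -6640612986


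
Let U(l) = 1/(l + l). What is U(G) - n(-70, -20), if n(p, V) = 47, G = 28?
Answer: -2631/56 ≈ -46.982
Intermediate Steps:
U(l) = 1/(2*l)
U(G) - n(-70, -20) = (1/2)/28 - 1*47 = (1/2)*(1/28) - 47 = 1/56 - 47 = -2631/56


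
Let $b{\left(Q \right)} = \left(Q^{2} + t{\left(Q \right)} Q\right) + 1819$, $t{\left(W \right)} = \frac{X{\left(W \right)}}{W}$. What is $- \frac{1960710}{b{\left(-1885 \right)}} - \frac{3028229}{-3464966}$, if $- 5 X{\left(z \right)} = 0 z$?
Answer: $\frac{496461731402}{1539763323563} \approx 0.32243$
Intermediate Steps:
$X{\left(z \right)} = 0$ ($X{\left(z \right)} = - \frac{0 z}{5} = \left(- \frac{1}{5}\right) 0 = 0$)
$t{\left(W \right)} = 0$ ($t{\left(W \right)} = \frac{0}{W} = 0$)
$b{\left(Q \right)} = 1819 + Q^{2}$ ($b{\left(Q \right)} = \left(Q^{2} + 0 Q\right) + 1819 = \left(Q^{2} + 0\right) + 1819 = Q^{2} + 1819 = 1819 + Q^{2}$)
$- \frac{1960710}{b{\left(-1885 \right)}} - \frac{3028229}{-3464966} = - \frac{1960710}{1819 + \left(-1885\right)^{2}} - \frac{3028229}{-3464966} = - \frac{1960710}{1819 + 3553225} - - \frac{3028229}{3464966} = - \frac{1960710}{3555044} + \frac{3028229}{3464966} = \left(-1960710\right) \frac{1}{3555044} + \frac{3028229}{3464966} = - \frac{980355}{1777522} + \frac{3028229}{3464966} = \frac{496461731402}{1539763323563}$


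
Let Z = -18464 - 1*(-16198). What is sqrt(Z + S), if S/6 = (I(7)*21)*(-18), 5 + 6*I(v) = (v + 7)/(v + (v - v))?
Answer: 2*I*sqrt(283) ≈ 33.645*I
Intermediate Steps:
I(v) = -5/6 + (7 + v)/(6*v) (I(v) = -5/6 + ((v + 7)/(v + (v - v)))/6 = -5/6 + ((7 + v)/(v + 0))/6 = -5/6 + ((7 + v)/v)/6 = -5/6 + (7 + v)/(6*v))
Z = -2266 (Z = -18464 + 16198 = -2266)
S = 1134 (S = 6*((((1/6)*(7 - 4*7)/7)*21)*(-18)) = 6*((((1/6)*(1/7)*(7 - 28))*21)*(-18)) = 6*((((1/6)*(1/7)*(-21))*21)*(-18)) = 6*(-1/2*21*(-18)) = 6*(-21/2*(-18)) = 6*189 = 1134)
sqrt(Z + S) = sqrt(-2266 + 1134) = sqrt(-1132) = 2*I*sqrt(283)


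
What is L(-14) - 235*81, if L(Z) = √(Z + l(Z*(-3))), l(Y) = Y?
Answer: -19035 + 2*√7 ≈ -19030.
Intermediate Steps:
L(Z) = √2*√(-Z) (L(Z) = √(Z + Z*(-3)) = √(Z - 3*Z) = √(-2*Z) = √2*√(-Z))
L(-14) - 235*81 = √2*√(-1*(-14)) - 235*81 = √2*√14 - 19035 = 2*√7 - 19035 = -19035 + 2*√7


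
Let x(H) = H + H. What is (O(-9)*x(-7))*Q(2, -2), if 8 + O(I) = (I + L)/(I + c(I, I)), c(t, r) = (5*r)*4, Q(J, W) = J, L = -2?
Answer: 6004/27 ≈ 222.37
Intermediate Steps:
c(t, r) = 20*r
x(H) = 2*H
O(I) = -8 + (-2 + I)/(21*I) (O(I) = -8 + (I - 2)/(I + 20*I) = -8 + (-2 + I)/((21*I)) = -8 + (-2 + I)*(1/(21*I)) = -8 + (-2 + I)/(21*I))
(O(-9)*x(-7))*Q(2, -2) = (((1/21)*(-2 - 167*(-9))/(-9))*(2*(-7)))*2 = (((1/21)*(-⅑)*(-2 + 1503))*(-14))*2 = (((1/21)*(-⅑)*1501)*(-14))*2 = -1501/189*(-14)*2 = (3002/27)*2 = 6004/27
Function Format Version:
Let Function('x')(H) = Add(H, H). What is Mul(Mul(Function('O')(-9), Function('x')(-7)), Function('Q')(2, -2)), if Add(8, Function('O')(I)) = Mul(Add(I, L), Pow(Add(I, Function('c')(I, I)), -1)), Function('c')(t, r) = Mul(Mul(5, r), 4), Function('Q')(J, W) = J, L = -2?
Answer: Rational(6004, 27) ≈ 222.37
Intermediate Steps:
Function('c')(t, r) = Mul(20, r)
Function('x')(H) = Mul(2, H)
Function('O')(I) = Add(-8, Mul(Rational(1, 21), Pow(I, -1), Add(-2, I))) (Function('O')(I) = Add(-8, Mul(Add(I, -2), Pow(Add(I, Mul(20, I)), -1))) = Add(-8, Mul(Add(-2, I), Pow(Mul(21, I), -1))) = Add(-8, Mul(Add(-2, I), Mul(Rational(1, 21), Pow(I, -1)))) = Add(-8, Mul(Rational(1, 21), Pow(I, -1), Add(-2, I))))
Mul(Mul(Function('O')(-9), Function('x')(-7)), Function('Q')(2, -2)) = Mul(Mul(Mul(Rational(1, 21), Pow(-9, -1), Add(-2, Mul(-167, -9))), Mul(2, -7)), 2) = Mul(Mul(Mul(Rational(1, 21), Rational(-1, 9), Add(-2, 1503)), -14), 2) = Mul(Mul(Mul(Rational(1, 21), Rational(-1, 9), 1501), -14), 2) = Mul(Mul(Rational(-1501, 189), -14), 2) = Mul(Rational(3002, 27), 2) = Rational(6004, 27)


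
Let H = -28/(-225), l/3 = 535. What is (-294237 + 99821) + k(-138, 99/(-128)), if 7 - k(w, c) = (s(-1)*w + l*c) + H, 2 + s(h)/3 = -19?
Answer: -5813618609/28800 ≈ -2.0186e+5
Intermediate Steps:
l = 1605 (l = 3*535 = 1605)
s(h) = -63 (s(h) = -6 + 3*(-19) = -6 - 57 = -63)
H = 28/225 (H = -28*(-1/225) = 28/225 ≈ 0.12444)
k(w, c) = 1547/225 - 1605*c + 63*w (k(w, c) = 7 - ((-63*w + 1605*c) + 28/225) = 7 - (28/225 - 63*w + 1605*c) = 7 + (-28/225 - 1605*c + 63*w) = 1547/225 - 1605*c + 63*w)
(-294237 + 99821) + k(-138, 99/(-128)) = (-294237 + 99821) + (1547/225 - 158895/(-128) + 63*(-138)) = -194416 + (1547/225 - 158895*(-1)/128 - 8694) = -194416 + (1547/225 - 1605*(-99/128) - 8694) = -194416 + (1547/225 + 158895/128 - 8694) = -194416 - 214437809/28800 = -5813618609/28800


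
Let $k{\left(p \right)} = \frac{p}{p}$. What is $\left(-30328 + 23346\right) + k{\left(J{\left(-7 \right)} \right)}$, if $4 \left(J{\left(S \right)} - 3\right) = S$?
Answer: $-6981$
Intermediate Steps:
$J{\left(S \right)} = 3 + \frac{S}{4}$
$k{\left(p \right)} = 1$
$\left(-30328 + 23346\right) + k{\left(J{\left(-7 \right)} \right)} = \left(-30328 + 23346\right) + 1 = -6982 + 1 = -6981$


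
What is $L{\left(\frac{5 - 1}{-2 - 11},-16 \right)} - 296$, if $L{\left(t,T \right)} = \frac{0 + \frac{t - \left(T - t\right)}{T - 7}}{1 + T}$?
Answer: $- \frac{265472}{897} \approx -295.96$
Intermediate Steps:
$L{\left(t,T \right)} = \frac{- T + 2 t}{\left(1 + T\right) \left(-7 + T\right)}$ ($L{\left(t,T \right)} = \frac{0 + \frac{- T + 2 t}{-7 + T}}{1 + T} = \frac{\frac{1}{-7 + T} \left(- T + 2 t\right)}{1 + T} = \frac{- T + 2 t}{\left(1 + T\right) \left(-7 + T\right)}$)
$L{\left(\frac{5 - 1}{-2 - 11},-16 \right)} - 296 = \frac{-16 - 2 \frac{5 - 1}{-2 - 11}}{7 - \left(-16\right)^{2} + 6 \left(-16\right)} - 296 = \frac{-16 - 2 \frac{4}{-13}}{7 - 256 - 96} - 296 = \frac{-16 - 2 \cdot 4 \left(- \frac{1}{13}\right)}{7 - 256 - 96} - 296 = \frac{-16 - - \frac{8}{13}}{-345} - 296 = - \frac{-16 + \frac{8}{13}}{345} - 296 = \left(- \frac{1}{345}\right) \left(- \frac{200}{13}\right) - 296 = \frac{40}{897} - 296 = - \frac{265472}{897}$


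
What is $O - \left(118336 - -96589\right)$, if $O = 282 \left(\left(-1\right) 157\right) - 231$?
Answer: $-259430$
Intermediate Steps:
$O = -44505$ ($O = 282 \left(-157\right) - 231 = -44274 - 231 = -44505$)
$O - \left(118336 - -96589\right) = -44505 - \left(118336 - -96589\right) = -44505 - \left(118336 + 96589\right) = -44505 - 214925 = -259430$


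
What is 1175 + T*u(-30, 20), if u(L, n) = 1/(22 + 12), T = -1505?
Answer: 38445/34 ≈ 1130.7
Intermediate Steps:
u(L, n) = 1/34
1175 + T*u(-30, 20) = 1175 - 1505*1/34 = 1175 - 1505/34 = 38445/34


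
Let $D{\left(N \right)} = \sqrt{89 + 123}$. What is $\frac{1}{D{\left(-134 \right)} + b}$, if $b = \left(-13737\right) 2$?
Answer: $- \frac{13737}{377410232} - \frac{\sqrt{53}}{377410232} \approx -3.6417 \cdot 10^{-5}$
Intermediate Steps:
$D{\left(N \right)} = 2 \sqrt{53}$ ($D{\left(N \right)} = \sqrt{212} = 2 \sqrt{53}$)
$b = -27474$
$\frac{1}{D{\left(-134 \right)} + b} = \frac{1}{2 \sqrt{53} - 27474} = \frac{1}{-27474 + 2 \sqrt{53}}$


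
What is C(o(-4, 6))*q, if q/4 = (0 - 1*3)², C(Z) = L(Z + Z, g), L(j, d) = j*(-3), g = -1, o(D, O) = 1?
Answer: -216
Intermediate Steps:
L(j, d) = -3*j
C(Z) = -6*Z (C(Z) = -3*(Z + Z) = -6*Z)
q = 36 (q = 4*(0 - 1*3)² = 4*(0 - 3)² = 4*(-3)² = 4*9 = 36)
C(o(-4, 6))*q = -6*1*36 = -6*36 = -216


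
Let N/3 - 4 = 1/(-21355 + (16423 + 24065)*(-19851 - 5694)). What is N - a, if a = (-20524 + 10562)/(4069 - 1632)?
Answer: 40550268464579/2520558186655 ≈ 16.088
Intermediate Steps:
a = -9962/2437 ≈ -4.0878
N = 12411447777/1034287315 (N = 12 + 3/(-21355 + (16423 + 24065)*(-19851 - 5694)) = 12 + 3/(-21355 + 40488*(-25545)) = 12 + 3/(-21355 - 1034265960) = 12 + 3/(-1034287315) = 12 + 3*(-1/1034287315) = 12 - 3/1034287315 = 12411447777/1034287315 ≈ 12.000)
N - a = 12411447777/1034287315 - 1*(-9962/2437) = 12411447777/1034287315 + 9962/2437 = 40550268464579/2520558186655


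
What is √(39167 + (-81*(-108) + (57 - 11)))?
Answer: 219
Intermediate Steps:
√(39167 + (-81*(-108) + (57 - 11))) = √(39167 + (8748 + 46)) = √(39167 + 8794) = √47961 = 219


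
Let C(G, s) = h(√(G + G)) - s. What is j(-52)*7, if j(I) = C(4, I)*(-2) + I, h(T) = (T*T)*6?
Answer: -1764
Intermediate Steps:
h(T) = 6*T² (h(T) = T²*6 = 6*T²)
C(G, s) = -s + 12*G (C(G, s) = 6*(√(G + G))² - s = 6*(√(2*G))² - s = 6*(√2*√G)² - s = 6*(2*G) - s = 12*G - s = -s + 12*G)
j(I) = -96 + 3*I (j(I) = (-I + 12*4)*(-2) + I = (-I + 48)*(-2) + I = (48 - I)*(-2) + I = (-96 + 2*I) + I = -96 + 3*I)
j(-52)*7 = (-96 + 3*(-52))*7 = (-96 - 156)*7 = -252*7 = -1764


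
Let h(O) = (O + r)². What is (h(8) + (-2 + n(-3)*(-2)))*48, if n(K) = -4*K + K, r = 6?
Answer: 8448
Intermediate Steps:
h(O) = (6 + O)² (h(O) = (O + 6)² = (6 + O)²)
n(K) = -3*K
(h(8) + (-2 + n(-3)*(-2)))*48 = ((6 + 8)² + (-2 - 3*(-3)*(-2)))*48 = (14² + (-2 + 9*(-2)))*48 = (196 + (-2 - 18))*48 = (196 - 20)*48 = 176*48 = 8448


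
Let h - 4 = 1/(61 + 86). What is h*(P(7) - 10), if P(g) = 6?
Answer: -2356/147 ≈ -16.027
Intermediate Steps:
h = 589/147 (h = 4 + 1/(61 + 86) = 4 + 1/147 = 589/147 ≈ 4.0068)
h*(P(7) - 10) = 589*(6 - 10)/147 = (589/147)*(-4) = -2356/147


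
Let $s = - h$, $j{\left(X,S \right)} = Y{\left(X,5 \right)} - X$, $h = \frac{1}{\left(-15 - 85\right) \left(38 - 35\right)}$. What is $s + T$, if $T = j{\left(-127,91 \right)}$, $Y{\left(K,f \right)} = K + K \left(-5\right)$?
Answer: $\frac{190501}{300} \approx 635.0$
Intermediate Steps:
$Y{\left(K,f \right)} = - 4 K$ ($Y{\left(K,f \right)} = K - 5 K = - 4 K$)
$h = - \frac{1}{300}$ ($h = \frac{1}{\left(-100\right) 3} = \frac{1}{-300} = - \frac{1}{300} \approx -0.0033333$)
$j{\left(X,S \right)} = - 5 X$ ($j{\left(X,S \right)} = - 4 X - X = - 5 X$)
$T = 635$ ($T = \left(-5\right) \left(-127\right) = 635$)
$s = \frac{1}{300}$ ($s = \left(-1\right) \left(- \frac{1}{300}\right) = \frac{1}{300} \approx 0.0033333$)
$s + T = \frac{1}{300} + 635 = \frac{190501}{300}$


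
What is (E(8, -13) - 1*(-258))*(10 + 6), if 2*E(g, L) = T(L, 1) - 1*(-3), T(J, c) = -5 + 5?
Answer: 4152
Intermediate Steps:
T(J, c) = 0
E(g, L) = 3/2 (E(g, L) = (0 - 1*(-3))/2 = (0 + 3)/2 = (1/2)*3 = 3/2)
(E(8, -13) - 1*(-258))*(10 + 6) = (3/2 - 1*(-258))*(10 + 6) = (3/2 + 258)*16 = (519/2)*16 = 4152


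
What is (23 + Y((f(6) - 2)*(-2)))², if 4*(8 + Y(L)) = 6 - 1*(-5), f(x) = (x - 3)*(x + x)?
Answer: 5041/16 ≈ 315.06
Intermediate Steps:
f(x) = 2*x*(-3 + x) (f(x) = (-3 + x)*(2*x) = 2*x*(-3 + x))
Y(L) = -21/4 (Y(L) = -8 + (6 - 1*(-5))/4 = -8 + (6 + 5)/4 = -8 + (¼)*11 = -8 + 11/4 = -21/4)
(23 + Y((f(6) - 2)*(-2)))² = (23 - 21/4)² = (71/4)² = 5041/16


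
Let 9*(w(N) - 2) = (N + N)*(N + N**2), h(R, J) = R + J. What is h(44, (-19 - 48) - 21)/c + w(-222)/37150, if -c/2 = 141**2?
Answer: -4811895629/73857915 ≈ -65.151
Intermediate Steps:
h(R, J) = J + R
c = -39762 (c = -2*141**2 = -2*19881 = -39762)
w(N) = 2 + 2*N*(N + N**2)/9 (w(N) = 2 + ((N + N)*(N + N**2))/9 = 2 + ((2*N)*(N + N**2))/9 = 2 + (2*N*(N + N**2))/9 = 2 + 2*N*(N + N**2)/9)
h(44, (-19 - 48) - 21)/c + w(-222)/37150 = (((-19 - 48) - 21) + 44)/(-39762) + (2 + (2/9)*(-222)**2 + (2/9)*(-222)**3)/37150 = ((-67 - 21) + 44)*(-1/39762) + (2 + (2/9)*49284 + (2/9)*(-10941048))*(1/37150) = (-88 + 44)*(-1/39762) + (2 + 10952 - 2431344)*(1/37150) = -44*(-1/39762) - 2420390*1/37150 = 22/19881 - 242039/3715 = -4811895629/73857915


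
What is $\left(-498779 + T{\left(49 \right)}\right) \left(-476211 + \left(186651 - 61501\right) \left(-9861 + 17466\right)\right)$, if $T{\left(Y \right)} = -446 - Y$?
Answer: $-474954133294686$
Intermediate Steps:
$\left(-498779 + T{\left(49 \right)}\right) \left(-476211 + \left(186651 - 61501\right) \left(-9861 + 17466\right)\right) = \left(-498779 - 495\right) \left(-476211 + \left(186651 - 61501\right) \left(-9861 + 17466\right)\right) = \left(-498779 - 495\right) \left(-476211 + 125150 \cdot 7605\right) = \left(-498779 - 495\right) \left(-476211 + 951765750\right) = \left(-499274\right) 951289539 = -474954133294686$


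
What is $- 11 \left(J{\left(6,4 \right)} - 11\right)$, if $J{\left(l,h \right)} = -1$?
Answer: $132$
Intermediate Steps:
$- 11 \left(J{\left(6,4 \right)} - 11\right) = - 11 \left(-1 - 11\right) = \left(-11\right) \left(-12\right) = 132$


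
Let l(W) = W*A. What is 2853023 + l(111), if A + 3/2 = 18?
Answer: 5709709/2 ≈ 2.8549e+6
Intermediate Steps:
A = 33/2 (A = -3/2 + 18 = 33/2 ≈ 16.500)
l(W) = 33*W/2 (l(W) = W*(33/2) = 33*W/2)
2853023 + l(111) = 2853023 + (33/2)*111 = 2853023 + 3663/2 = 5709709/2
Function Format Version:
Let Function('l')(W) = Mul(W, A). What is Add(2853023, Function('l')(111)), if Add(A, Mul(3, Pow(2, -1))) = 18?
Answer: Rational(5709709, 2) ≈ 2.8549e+6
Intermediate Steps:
A = Rational(33, 2) (A = Add(Rational(-3, 2), 18) = Rational(33, 2) ≈ 16.500)
Function('l')(W) = Mul(Rational(33, 2), W) (Function('l')(W) = Mul(W, Rational(33, 2)) = Mul(Rational(33, 2), W))
Add(2853023, Function('l')(111)) = Add(2853023, Mul(Rational(33, 2), 111)) = Add(2853023, Rational(3663, 2)) = Rational(5709709, 2)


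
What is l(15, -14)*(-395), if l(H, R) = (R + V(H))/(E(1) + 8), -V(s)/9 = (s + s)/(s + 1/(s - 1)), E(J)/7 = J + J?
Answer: 1329965/2321 ≈ 573.01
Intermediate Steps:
E(J) = 14*J (E(J) = 7*(J + J) = 7*(2*J) = 14*J)
V(s) = -18*s/(s + 1/(-1 + s)) (V(s) = -9*(s + s)/(s + 1/(s - 1)) = -9*2*s/(s + 1/(-1 + s)) = -18*s/(s + 1/(-1 + s)))
l(H, R) = R/22 + 9*H*(1 - H)/(11*(1 + H² - H)) (l(H, R) = (R + 18*H*(1 - H)/(1 + H² - H))/(14*1 + 8) = (R + 18*H*(1 - H)/(1 + H² - H))/(14 + 8) = (R + 18*H*(1 - H)/(1 + H² - H))/22 = (R + 18*H*(1 - H)/(1 + H² - H))*(1/22) = R/22 + 9*H*(1 - H)/(11*(1 + H² - H)))
l(15, -14)*(-395) = ((-14*(1 + 15² - 1*15) - 18*15*(-1 + 15))/(22*(1 + 15² - 1*15)))*(-395) = ((-14*(1 + 225 - 15) - 18*15*14)/(22*(1 + 225 - 15)))*(-395) = ((1/22)*(-14*211 - 3780)/211)*(-395) = ((1/22)*(1/211)*(-2954 - 3780))*(-395) = ((1/22)*(1/211)*(-6734))*(-395) = -3367/2321*(-395) = 1329965/2321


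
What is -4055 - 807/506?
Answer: -2052637/506 ≈ -4056.6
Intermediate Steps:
-4055 - 807/506 = -2052637/506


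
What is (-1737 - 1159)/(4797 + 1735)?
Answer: -724/1633 ≈ -0.44336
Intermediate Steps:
(-1737 - 1159)/(4797 + 1735) = -2896/6532 = -2896*1/6532 = -724/1633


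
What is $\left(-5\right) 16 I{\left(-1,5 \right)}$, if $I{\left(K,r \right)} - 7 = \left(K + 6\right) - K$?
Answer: $-1040$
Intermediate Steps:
$I{\left(K,r \right)} = 13$ ($I{\left(K,r \right)} = 7 + \left(\left(K + 6\right) - K\right) = 7 + \left(\left(6 + K\right) - K\right) = 7 + 6 = 13$)
$\left(-5\right) 16 I{\left(-1,5 \right)} = \left(-5\right) 16 \cdot 13 = \left(-80\right) 13 = -1040$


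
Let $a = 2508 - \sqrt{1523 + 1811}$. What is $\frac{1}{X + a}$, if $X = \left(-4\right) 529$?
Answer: $\frac{196}{75165} + \frac{\sqrt{3334}}{150330} \approx 0.0029917$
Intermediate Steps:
$X = -2116$
$a = 2508 - \sqrt{3334} \approx 2450.3$
$\frac{1}{X + a} = \frac{1}{-2116 + \left(2508 - \sqrt{3334}\right)} = \frac{1}{392 - \sqrt{3334}}$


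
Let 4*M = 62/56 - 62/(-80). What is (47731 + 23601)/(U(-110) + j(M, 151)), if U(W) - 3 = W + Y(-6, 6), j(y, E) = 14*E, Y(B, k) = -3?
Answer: 17833/501 ≈ 35.595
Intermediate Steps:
M = 527/1120 (M = (62/56 - 62/(-80))/4 = (62*(1/56) - 62*(-1/80))/4 = (31/28 + 31/40)/4 = (1/4)*(527/280) = 527/1120 ≈ 0.47054)
U(W) = W (U(W) = 3 + (W - 3) = 3 + (-3 + W) = W)
(47731 + 23601)/(U(-110) + j(M, 151)) = (47731 + 23601)/(-110 + 14*151) = 71332/(-110 + 2114) = 71332/2004 = 71332*(1/2004) = 17833/501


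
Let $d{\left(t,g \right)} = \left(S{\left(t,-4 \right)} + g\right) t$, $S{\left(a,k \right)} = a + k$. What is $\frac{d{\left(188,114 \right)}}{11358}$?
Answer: $\frac{28012}{5679} \approx 4.9326$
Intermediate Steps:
$d{\left(t,g \right)} = t \left(-4 + g + t\right)$ ($d{\left(t,g \right)} = \left(\left(t - 4\right) + g\right) t = \left(\left(-4 + t\right) + g\right) t = \left(-4 + g + t\right) t = t \left(-4 + g + t\right)$)
$\frac{d{\left(188,114 \right)}}{11358} = \frac{188 \left(-4 + 114 + 188\right)}{11358} = 188 \cdot 298 \cdot \frac{1}{11358} = 56024 \cdot \frac{1}{11358} = \frac{28012}{5679}$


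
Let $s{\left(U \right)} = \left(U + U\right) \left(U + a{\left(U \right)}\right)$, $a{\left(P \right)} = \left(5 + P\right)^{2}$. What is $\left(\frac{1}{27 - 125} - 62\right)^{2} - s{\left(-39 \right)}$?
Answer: $\frac{873688033}{9604} \approx 90971.0$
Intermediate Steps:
$s{\left(U \right)} = 2 U \left(U + \left(5 + U\right)^{2}\right)$ ($s{\left(U \right)} = \left(U + U\right) \left(U + \left(5 + U\right)^{2}\right) = 2 U \left(U + \left(5 + U\right)^{2}\right)$)
$\left(\frac{1}{27 - 125} - 62\right)^{2} - s{\left(-39 \right)} = \left(\frac{1}{27 - 125} - 62\right)^{2} - 2 \left(-39\right) \left(-39 + \left(5 - 39\right)^{2}\right) = \left(\frac{1}{-98} - 62\right)^{2} - 2 \left(-39\right) \left(-39 + \left(-34\right)^{2}\right) = \left(- \frac{1}{98} - 62\right)^{2} - 2 \left(-39\right) \left(-39 + 1156\right) = \left(- \frac{6077}{98}\right)^{2} - 2 \left(-39\right) 1117 = \frac{36929929}{9604} - -87126 = \frac{36929929}{9604} + 87126 = \frac{873688033}{9604}$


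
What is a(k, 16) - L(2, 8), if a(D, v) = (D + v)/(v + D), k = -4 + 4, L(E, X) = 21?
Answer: -20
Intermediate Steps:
k = 0
a(D, v) = 1 (a(D, v) = (D + v)/(D + v) = 1)
a(k, 16) - L(2, 8) = 1 - 1*21 = 1 - 21 = -20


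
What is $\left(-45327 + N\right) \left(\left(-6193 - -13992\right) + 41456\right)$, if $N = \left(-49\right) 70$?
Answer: $-2401526035$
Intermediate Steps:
$N = -3430$
$\left(-45327 + N\right) \left(\left(-6193 - -13992\right) + 41456\right) = \left(-45327 - 3430\right) \left(\left(-6193 - -13992\right) + 41456\right) = - 48757 \left(\left(-6193 + 13992\right) + 41456\right) = - 48757 \left(7799 + 41456\right) = \left(-48757\right) 49255 = -2401526035$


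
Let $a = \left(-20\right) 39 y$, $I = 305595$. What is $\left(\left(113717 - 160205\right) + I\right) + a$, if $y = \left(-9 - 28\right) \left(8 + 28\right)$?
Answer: $1298067$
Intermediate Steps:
$y = -1332$ ($y = \left(-37\right) 36 = -1332$)
$a = 1038960$ ($a = \left(-20\right) 39 \left(-1332\right) = \left(-780\right) \left(-1332\right) = 1038960$)
$\left(\left(113717 - 160205\right) + I\right) + a = \left(\left(113717 - 160205\right) + 305595\right) + 1038960 = \left(-46488 + 305595\right) + 1038960 = 259107 + 1038960 = 1298067$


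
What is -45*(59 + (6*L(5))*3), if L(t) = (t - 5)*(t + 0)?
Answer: -2655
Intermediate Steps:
L(t) = t*(-5 + t) (L(t) = (-5 + t)*t = t*(-5 + t))
-45*(59 + (6*L(5))*3) = -45*(59 + (6*(5*(-5 + 5)))*3) = -45*(59 + (6*(5*0))*3) = -45*(59 + (6*0)*3) = -45*(59 + 0*3) = -45*(59 + 0) = -45*59 = -2655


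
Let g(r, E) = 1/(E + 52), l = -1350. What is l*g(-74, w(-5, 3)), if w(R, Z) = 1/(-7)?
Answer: -3150/121 ≈ -26.033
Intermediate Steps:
w(R, Z) = -⅐
g(r, E) = 1/(52 + E)
l*g(-74, w(-5, 3)) = -1350/(52 - ⅐) = -1350/363/7 = -1350*7/363 = -3150/121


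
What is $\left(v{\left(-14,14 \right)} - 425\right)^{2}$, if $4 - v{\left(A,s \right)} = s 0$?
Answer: $177241$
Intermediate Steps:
$v{\left(A,s \right)} = 4$ ($v{\left(A,s \right)} = 4 - s 0 = 4 - 0 = 4 + 0 = 4$)
$\left(v{\left(-14,14 \right)} - 425\right)^{2} = \left(4 - 425\right)^{2} = \left(-421\right)^{2} = 177241$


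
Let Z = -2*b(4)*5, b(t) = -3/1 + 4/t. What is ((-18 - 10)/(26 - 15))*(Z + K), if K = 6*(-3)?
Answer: -56/11 ≈ -5.0909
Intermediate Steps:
b(t) = -3 + 4/t (b(t) = -3*1 + 4/t = -3 + 4/t)
K = -18
Z = 20 (Z = -2*(-3 + 4/4)*5 = -2*(-3 + 4*(¼))*5 = -2*(-3 + 1)*5 = -2*(-2)*5 = 4*5 = 20)
((-18 - 10)/(26 - 15))*(Z + K) = ((-18 - 10)/(26 - 15))*(20 - 18) = -28/11*2 = -56/11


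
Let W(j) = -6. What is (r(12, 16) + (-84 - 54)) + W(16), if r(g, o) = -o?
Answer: -160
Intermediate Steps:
(r(12, 16) + (-84 - 54)) + W(16) = (-1*16 + (-84 - 54)) - 6 = (-16 - 138) - 6 = -154 - 6 = -160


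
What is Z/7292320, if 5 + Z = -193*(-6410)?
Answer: 247425/1458464 ≈ 0.16965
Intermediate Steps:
Z = 1237125 (Z = -5 - 193*(-6410) = -5 + 1237130 = 1237125)
Z/7292320 = 1237125/7292320 = 1237125*(1/7292320) = 247425/1458464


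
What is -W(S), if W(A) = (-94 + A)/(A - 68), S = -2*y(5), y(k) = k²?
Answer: -72/59 ≈ -1.2203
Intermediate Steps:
S = -50 (S = -2*5² = -2*25 = -50)
W(A) = (-94 + A)/(-68 + A)
-W(S) = -(-94 - 50)/(-68 - 50) = -(-144)/(-118) = -(-1)*(-144)/118 = -1*72/59 = -72/59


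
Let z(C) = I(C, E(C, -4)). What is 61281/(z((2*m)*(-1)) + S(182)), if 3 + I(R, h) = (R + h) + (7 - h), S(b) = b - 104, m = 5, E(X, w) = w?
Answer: 6809/8 ≈ 851.13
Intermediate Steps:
S(b) = -104 + b
I(R, h) = 4 + R (I(R, h) = -3 + ((R + h) + (7 - h)) = -3 + (7 + R) = 4 + R)
z(C) = 4 + C
61281/(z((2*m)*(-1)) + S(182)) = 61281/((4 + (2*5)*(-1)) + (-104 + 182)) = 61281/((4 + 10*(-1)) + 78) = 61281/((4 - 10) + 78) = 61281/(-6 + 78) = 61281/72 = 61281*(1/72) = 6809/8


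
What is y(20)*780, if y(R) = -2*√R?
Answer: -3120*√5 ≈ -6976.5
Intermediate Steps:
y(20)*780 = -4*√5*780 = -3120*√5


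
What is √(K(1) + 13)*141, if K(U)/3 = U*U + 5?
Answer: 141*√31 ≈ 785.05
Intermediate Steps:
K(U) = 15 + 3*U² (K(U) = 3*(U*U + 5) = 3*(U² + 5) = 3*(5 + U²) = 15 + 3*U²)
√(K(1) + 13)*141 = √((15 + 3*1²) + 13)*141 = √((15 + 3*1) + 13)*141 = √((15 + 3) + 13)*141 = √(18 + 13)*141 = √31*141 = 141*√31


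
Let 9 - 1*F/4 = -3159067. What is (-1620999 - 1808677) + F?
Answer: 9206628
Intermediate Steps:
F = 12636304 (F = 36 - 4*(-3159067) = 36 + 12636268 = 12636304)
(-1620999 - 1808677) + F = (-1620999 - 1808677) + 12636304 = -3429676 + 12636304 = 9206628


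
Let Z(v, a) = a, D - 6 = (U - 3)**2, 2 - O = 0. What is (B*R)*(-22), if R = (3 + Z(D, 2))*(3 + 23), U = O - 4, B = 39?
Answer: -111540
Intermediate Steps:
O = 2 (O = 2 - 1*0 = 2 + 0 = 2)
U = -2 (U = 2 - 4 = -2)
D = 31 (D = 6 + (-2 - 3)**2 = 6 + (-5)**2 = 6 + 25 = 31)
R = 130 (R = (3 + 2)*(3 + 23) = 5*26 = 130)
(B*R)*(-22) = (39*130)*(-22) = 5070*(-22) = -111540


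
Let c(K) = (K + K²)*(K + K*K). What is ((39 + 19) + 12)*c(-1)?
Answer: 0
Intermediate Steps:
c(K) = (K + K²)² (c(K) = (K + K²)*(K + K²) = (K + K²)²)
((39 + 19) + 12)*c(-1) = ((39 + 19) + 12)*((-1)²*(1 - 1)²) = (58 + 12)*(1*0²) = 70*(1*0) = 70*0 = 0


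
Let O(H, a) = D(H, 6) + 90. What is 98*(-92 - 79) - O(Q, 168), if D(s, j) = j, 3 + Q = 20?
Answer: -16854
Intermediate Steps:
Q = 17 (Q = -3 + 20 = 17)
O(H, a) = 96 (O(H, a) = 6 + 90 = 96)
98*(-92 - 79) - O(Q, 168) = 98*(-92 - 79) - 1*96 = 98*(-171) - 96 = -16758 - 96 = -16854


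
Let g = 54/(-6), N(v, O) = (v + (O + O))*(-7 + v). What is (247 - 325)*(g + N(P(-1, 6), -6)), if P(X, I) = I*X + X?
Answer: -20046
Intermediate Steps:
P(X, I) = X + I*X
N(v, O) = (-7 + v)*(v + 2*O) (N(v, O) = (v + 2*O)*(-7 + v) = (-7 + v)*(v + 2*O))
g = -9 (g = 54*(-⅙) = -9)
(247 - 325)*(g + N(P(-1, 6), -6)) = (247 - 325)*(-9 + ((-(1 + 6))² - 14*(-6) - (-7)*(1 + 6) + 2*(-6)*(-(1 + 6)))) = -78*(-9 + ((-1*7)² + 84 - (-7)*7 + 2*(-6)*(-1*7))) = -78*(-9 + ((-7)² + 84 - 7*(-7) + 2*(-6)*(-7))) = -78*(-9 + (49 + 84 + 49 + 84)) = -78*(-9 + 266) = -78*257 = -20046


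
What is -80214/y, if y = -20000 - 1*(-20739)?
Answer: -80214/739 ≈ -108.54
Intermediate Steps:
y = 739 (y = -20000 + 20739 = 739)
-80214/y = -80214/739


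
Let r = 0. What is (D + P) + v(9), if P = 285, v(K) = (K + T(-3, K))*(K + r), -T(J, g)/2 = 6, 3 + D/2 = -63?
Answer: 126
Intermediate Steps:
D = -132 (D = -6 + 2*(-63) = -6 - 126 = -132)
T(J, g) = -12 (T(J, g) = -2*6 = -12)
v(K) = K*(-12 + K) (v(K) = (K - 12)*(K + 0) = (-12 + K)*K = K*(-12 + K))
(D + P) + v(9) = (-132 + 285) + 9*(-12 + 9) = 153 + 9*(-3) = 153 - 27 = 126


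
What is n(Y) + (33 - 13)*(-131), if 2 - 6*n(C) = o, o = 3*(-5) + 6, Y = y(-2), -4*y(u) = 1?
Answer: -15709/6 ≈ -2618.2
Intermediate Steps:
y(u) = -1/4 (y(u) = -1/4*1 = -1/4)
Y = -1/4 ≈ -0.25000
o = -9 (o = -15 + 6 = -9)
n(C) = 11/6 (n(C) = 1/3 - 1/6*(-9) = 1/3 + 3/2 = 11/6)
n(Y) + (33 - 13)*(-131) = 11/6 + (33 - 13)*(-131) = 11/6 + 20*(-131) = 11/6 - 2620 = -15709/6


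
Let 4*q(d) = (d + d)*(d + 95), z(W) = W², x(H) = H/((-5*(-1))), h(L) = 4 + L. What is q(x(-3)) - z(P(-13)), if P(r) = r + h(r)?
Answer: -12808/25 ≈ -512.32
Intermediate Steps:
x(H) = H/5
P(r) = 4 + 2*r (P(r) = r + (4 + r) = 4 + 2*r)
q(d) = d*(95 + d)/2 (q(d) = ((d + d)*(d + 95))/4 = ((2*d)*(95 + d))/4 = (2*d*(95 + d))/4 = d*(95 + d)/2)
q(x(-3)) - z(P(-13)) = ((⅕)*(-3))*(95 + (⅕)*(-3))/2 - (4 + 2*(-13))² = (½)*(-⅗)*(95 - ⅗) - (4 - 26)² = (½)*(-⅗)*(472/5) - 1*(-22)² = -708/25 - 1*484 = -708/25 - 484 = -12808/25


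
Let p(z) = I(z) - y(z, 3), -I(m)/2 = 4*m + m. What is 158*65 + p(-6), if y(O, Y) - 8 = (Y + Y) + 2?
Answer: 10314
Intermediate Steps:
y(O, Y) = 10 + 2*Y (y(O, Y) = 8 + ((Y + Y) + 2) = 8 + (2*Y + 2) = 8 + (2 + 2*Y) = 10 + 2*Y)
I(m) = -10*m (I(m) = -2*(4*m + m) = -10*m)
p(z) = -16 - 10*z (p(z) = -10*z - (10 + 2*3) = -10*z - (10 + 6) = -10*z - 1*16 = -10*z - 16 = -16 - 10*z)
158*65 + p(-6) = 158*65 + (-16 - 10*(-6)) = 10270 + (-16 + 60) = 10270 + 44 = 10314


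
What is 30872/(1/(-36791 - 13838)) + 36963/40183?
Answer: -62806771866341/40183 ≈ -1.5630e+9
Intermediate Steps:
30872/(1/(-36791 - 13838)) + 36963/40183 = 30872/(1/(-50629)) + 36963*(1/40183) = 30872/(-1/50629) + 36963/40183 = 30872*(-50629) + 36963/40183 = -1563018488 + 36963/40183 = -62806771866341/40183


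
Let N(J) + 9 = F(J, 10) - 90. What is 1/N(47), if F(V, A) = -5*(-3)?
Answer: -1/84 ≈ -0.011905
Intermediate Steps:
F(V, A) = 15
N(J) = -84 (N(J) = -9 + (15 - 90) = -9 - 75 = -84)
1/N(47) = 1/(-84) = -1/84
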